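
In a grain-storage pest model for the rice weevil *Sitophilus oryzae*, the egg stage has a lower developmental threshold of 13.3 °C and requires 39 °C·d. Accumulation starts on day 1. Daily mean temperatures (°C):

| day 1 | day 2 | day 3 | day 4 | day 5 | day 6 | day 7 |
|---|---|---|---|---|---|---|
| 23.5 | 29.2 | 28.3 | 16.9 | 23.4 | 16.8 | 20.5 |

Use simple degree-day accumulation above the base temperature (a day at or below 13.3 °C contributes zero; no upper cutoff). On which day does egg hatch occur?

day 3

Daily DD above 13.3 °C: 10.2, 15.9, 15.0, 3.6, 10.1, 3.5, 7.2.
Cumulative: 10.2, 26.1, 41.1, 44.7, 54.8, 58.3, 65.5.
The total first reaches 39 DD on day 3.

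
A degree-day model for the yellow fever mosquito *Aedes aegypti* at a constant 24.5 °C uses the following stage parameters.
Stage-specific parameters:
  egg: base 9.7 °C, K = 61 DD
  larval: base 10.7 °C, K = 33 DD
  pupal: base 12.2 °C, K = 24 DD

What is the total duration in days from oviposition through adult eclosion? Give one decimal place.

egg: 61 / (24.5 − 9.7) = 61 / 14.8 = 4.122 d.
larval: 33 / (24.5 − 10.7) = 33 / 13.8 = 2.391 d.
pupal: 24 / (24.5 − 12.2) = 24 / 12.3 = 1.951 d.
Sum = 8.464 ≈ 8.5 days.

8.5 days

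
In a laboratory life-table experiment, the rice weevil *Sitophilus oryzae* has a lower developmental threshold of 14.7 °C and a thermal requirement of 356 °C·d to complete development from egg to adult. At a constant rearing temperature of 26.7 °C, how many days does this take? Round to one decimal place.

Daily accumulation = 26.7 − 14.7 = 12.0 DD/day.
Duration = 356 / 12.0 = 29.667 ≈ 29.7 days.

29.7 days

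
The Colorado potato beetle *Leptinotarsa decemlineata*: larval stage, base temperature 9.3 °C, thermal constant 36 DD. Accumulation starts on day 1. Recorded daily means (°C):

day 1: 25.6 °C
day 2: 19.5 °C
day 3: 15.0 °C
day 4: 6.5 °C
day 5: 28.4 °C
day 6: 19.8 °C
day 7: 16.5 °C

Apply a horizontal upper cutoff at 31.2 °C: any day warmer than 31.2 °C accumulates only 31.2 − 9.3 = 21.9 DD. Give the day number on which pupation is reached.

day 5

Daily DD above 9.3 °C (capped at 21.9): 16.3, 10.2, 5.7, 0.0, 19.1, 10.5, 7.2.
Cumulative: 16.3, 26.5, 32.2, 32.2, 51.3, 61.8, 69.0.
The total first reaches 36 DD on day 5.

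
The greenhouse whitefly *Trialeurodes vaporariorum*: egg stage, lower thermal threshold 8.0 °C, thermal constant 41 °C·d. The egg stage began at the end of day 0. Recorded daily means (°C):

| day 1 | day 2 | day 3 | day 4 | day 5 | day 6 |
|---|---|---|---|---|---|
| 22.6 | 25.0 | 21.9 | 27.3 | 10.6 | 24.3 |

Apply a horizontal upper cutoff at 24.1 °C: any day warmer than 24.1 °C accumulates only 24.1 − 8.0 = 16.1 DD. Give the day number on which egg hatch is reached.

day 3

Daily DD above 8.0 °C (capped at 16.1): 14.6, 16.1, 13.9, 16.1, 2.6, 16.1.
Cumulative: 14.6, 30.7, 44.6, 60.7, 63.3, 79.4.
The total first reaches 41 DD on day 3.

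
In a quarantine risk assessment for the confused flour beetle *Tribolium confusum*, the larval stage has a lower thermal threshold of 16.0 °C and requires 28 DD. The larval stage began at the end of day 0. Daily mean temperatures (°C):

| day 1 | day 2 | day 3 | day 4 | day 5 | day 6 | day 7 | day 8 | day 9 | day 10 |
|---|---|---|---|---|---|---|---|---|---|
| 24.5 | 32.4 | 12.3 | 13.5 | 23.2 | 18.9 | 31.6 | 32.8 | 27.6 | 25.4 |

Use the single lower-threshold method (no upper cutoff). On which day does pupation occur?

day 5

Daily DD above 16.0 °C: 8.5, 16.4, 0.0, 0.0, 7.2, 2.9, 15.6, 16.8, 11.6, 9.4.
Cumulative: 8.5, 24.9, 24.9, 24.9, 32.1, 35.0, 50.6, 67.4, 79.0, 88.4.
The total first reaches 28 DD on day 5.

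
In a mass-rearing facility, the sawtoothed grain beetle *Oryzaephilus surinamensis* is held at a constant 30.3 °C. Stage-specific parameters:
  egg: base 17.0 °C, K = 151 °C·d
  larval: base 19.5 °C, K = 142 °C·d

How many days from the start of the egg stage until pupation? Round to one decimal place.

egg: 151 / (30.3 − 17.0) = 151 / 13.3 = 11.353 d.
larval: 142 / (30.3 − 19.5) = 142 / 10.8 = 13.148 d.
Sum = 24.502 ≈ 24.5 days.

24.5 days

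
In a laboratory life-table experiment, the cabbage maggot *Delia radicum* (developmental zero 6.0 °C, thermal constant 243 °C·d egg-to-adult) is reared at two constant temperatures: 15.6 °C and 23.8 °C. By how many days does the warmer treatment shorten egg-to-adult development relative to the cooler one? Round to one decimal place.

11.7 days

At 15.6 °C: 243 / (15.6 − 6.0) = 243 / 9.6 = 25.312 d.
At 23.8 °C: 243 / (23.8 − 6.0) = 243 / 17.8 = 13.652 d.
Difference = |25.312 − 13.652| = 11.661 ≈ 11.7 days.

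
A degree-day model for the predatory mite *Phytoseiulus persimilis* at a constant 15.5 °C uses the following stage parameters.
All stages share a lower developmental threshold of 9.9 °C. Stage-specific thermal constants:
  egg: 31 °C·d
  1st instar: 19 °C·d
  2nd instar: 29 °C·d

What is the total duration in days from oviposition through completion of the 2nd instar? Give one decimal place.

14.1 days

Daily accumulation at 15.5 °C = 15.5 − 9.9 = 5.6 DD/day.
Total K = 31 + 19 + 29 = 79 DD.
Total duration = 79 / 5.6 = 14.107 ≈ 14.1 days.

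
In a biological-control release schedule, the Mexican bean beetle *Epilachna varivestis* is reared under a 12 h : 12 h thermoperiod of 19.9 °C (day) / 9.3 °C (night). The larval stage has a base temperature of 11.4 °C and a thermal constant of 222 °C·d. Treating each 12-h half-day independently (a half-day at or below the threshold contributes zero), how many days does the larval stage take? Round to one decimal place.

Day half: max(0, 19.9 − 11.4) × 0.5 = 8.5 × 0.5 = 4.25 DD.
Night half: max(0, 9.3 − 11.4) × 0.5 = 0.0 × 0.5 = 0.00 DD.
Per 24 h: 4.25 DD/day.
Duration = 222 / 4.25 = 52.235 ≈ 52.2 days.

52.2 days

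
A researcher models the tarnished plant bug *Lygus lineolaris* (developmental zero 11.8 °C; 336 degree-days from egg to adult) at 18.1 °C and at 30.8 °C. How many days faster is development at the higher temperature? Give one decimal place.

At 18.1 °C: 336 / (18.1 − 11.8) = 336 / 6.3 = 53.333 d.
At 30.8 °C: 336 / (30.8 − 11.8) = 336 / 19.0 = 17.684 d.
Difference = |53.333 − 17.684| = 35.649 ≈ 35.6 days.

35.6 days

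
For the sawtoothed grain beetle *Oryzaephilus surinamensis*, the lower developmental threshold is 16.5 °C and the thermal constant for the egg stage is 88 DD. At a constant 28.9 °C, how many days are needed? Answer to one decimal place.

7.1 days

Daily accumulation = 28.9 − 16.5 = 12.4 DD/day.
Duration = 88 / 12.4 = 7.097 ≈ 7.1 days.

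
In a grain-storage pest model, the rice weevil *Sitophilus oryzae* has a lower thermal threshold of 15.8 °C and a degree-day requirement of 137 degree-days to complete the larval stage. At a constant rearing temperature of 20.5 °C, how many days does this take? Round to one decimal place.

29.1 days

Daily accumulation = 20.5 − 15.8 = 4.7 DD/day.
Duration = 137 / 4.7 = 29.149 ≈ 29.1 days.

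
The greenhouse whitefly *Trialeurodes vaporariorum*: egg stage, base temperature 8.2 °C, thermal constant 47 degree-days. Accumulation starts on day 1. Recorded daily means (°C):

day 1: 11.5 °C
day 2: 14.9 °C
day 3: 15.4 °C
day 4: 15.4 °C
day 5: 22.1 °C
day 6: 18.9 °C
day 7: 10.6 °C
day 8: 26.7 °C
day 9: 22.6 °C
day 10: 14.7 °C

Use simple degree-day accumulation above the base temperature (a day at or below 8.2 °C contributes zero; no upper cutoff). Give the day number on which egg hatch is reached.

Daily DD above 8.2 °C: 3.3, 6.7, 7.2, 7.2, 13.9, 10.7, 2.4, 18.5, 14.4, 6.5.
Cumulative: 3.3, 10.0, 17.2, 24.4, 38.3, 49.0, 51.4, 69.9, 84.3, 90.8.
The total first reaches 47 DD on day 6.

day 6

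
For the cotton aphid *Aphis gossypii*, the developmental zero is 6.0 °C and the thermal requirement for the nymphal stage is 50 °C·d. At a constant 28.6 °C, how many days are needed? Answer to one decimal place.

2.2 days

Daily accumulation = 28.6 − 6.0 = 22.6 DD/day.
Duration = 50 / 22.6 = 2.212 ≈ 2.2 days.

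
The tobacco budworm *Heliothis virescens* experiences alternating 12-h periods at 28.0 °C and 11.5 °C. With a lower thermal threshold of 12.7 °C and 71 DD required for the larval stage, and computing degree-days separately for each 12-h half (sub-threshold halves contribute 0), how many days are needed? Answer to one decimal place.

Day half: max(0, 28.0 − 12.7) × 0.5 = 15.3 × 0.5 = 7.65 DD.
Night half: max(0, 11.5 − 12.7) × 0.5 = 0.0 × 0.5 = 0.00 DD.
Per 24 h: 7.65 DD/day.
Duration = 71 / 7.65 = 9.281 ≈ 9.3 days.

9.3 days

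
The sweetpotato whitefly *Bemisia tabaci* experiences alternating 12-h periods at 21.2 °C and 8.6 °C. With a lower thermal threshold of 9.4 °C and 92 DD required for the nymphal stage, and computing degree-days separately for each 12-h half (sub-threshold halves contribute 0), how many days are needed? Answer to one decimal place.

Day half: max(0, 21.2 − 9.4) × 0.5 = 11.8 × 0.5 = 5.90 DD.
Night half: max(0, 8.6 − 9.4) × 0.5 = 0.0 × 0.5 = 0.00 DD.
Per 24 h: 5.90 DD/day.
Duration = 92 / 5.90 = 15.593 ≈ 15.6 days.

15.6 days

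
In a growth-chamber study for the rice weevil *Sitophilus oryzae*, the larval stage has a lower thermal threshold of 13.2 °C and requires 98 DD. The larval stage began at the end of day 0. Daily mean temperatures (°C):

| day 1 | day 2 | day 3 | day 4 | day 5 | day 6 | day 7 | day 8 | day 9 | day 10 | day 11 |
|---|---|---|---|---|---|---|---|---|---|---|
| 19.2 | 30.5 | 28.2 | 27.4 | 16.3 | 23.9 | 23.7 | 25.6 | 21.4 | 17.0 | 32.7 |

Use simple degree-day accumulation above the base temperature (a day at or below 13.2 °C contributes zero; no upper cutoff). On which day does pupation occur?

Daily DD above 13.2 °C: 6.0, 17.3, 15.0, 14.2, 3.1, 10.7, 10.5, 12.4, 8.2, 3.8, 19.5.
Cumulative: 6.0, 23.3, 38.3, 52.5, 55.6, 66.3, 76.8, 89.2, 97.4, 101.2, 120.7.
The total first reaches 98 DD on day 10.

day 10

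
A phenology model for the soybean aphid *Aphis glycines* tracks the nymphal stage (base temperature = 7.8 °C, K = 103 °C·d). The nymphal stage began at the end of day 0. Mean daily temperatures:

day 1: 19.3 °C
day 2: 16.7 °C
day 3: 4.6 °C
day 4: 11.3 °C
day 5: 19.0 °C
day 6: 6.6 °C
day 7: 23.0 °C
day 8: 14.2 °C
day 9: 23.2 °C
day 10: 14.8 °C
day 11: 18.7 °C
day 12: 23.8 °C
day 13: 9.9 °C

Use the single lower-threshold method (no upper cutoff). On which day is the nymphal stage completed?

day 12

Daily DD above 7.8 °C: 11.5, 8.9, 0.0, 3.5, 11.2, 0.0, 15.2, 6.4, 15.4, 7.0, 10.9, 16.0, 2.1.
Cumulative: 11.5, 20.4, 20.4, 23.9, 35.1, 35.1, 50.3, 56.7, 72.1, 79.1, 90.0, 106.0, 108.1.
The total first reaches 103 DD on day 12.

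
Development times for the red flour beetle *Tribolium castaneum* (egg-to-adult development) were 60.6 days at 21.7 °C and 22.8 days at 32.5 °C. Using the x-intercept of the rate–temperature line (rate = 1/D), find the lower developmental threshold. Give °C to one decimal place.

15.2 °C

Equal thermal constants: D₁(T₁ − T_b) = D₂(T₂ − T_b).
60.6·(21.7 − T_b) = 22.8·(32.5 − T_b)
T_b = (60.6·21.7 − 22.8·32.5) / (60.6 − 22.8) = 574.02 / 37.8 = 15.186 °C ≈ 15.2 °C.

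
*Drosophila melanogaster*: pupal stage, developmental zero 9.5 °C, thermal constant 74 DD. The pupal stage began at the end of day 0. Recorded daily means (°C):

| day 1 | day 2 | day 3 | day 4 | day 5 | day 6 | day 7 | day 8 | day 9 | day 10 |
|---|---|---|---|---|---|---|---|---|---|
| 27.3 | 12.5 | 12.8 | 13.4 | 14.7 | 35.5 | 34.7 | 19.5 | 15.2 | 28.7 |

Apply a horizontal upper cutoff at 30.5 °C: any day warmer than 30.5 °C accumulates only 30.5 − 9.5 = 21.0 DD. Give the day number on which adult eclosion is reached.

day 7

Daily DD above 9.5 °C (capped at 21.0): 17.8, 3.0, 3.3, 3.9, 5.2, 21.0, 21.0, 10.0, 5.7, 19.2.
Cumulative: 17.8, 20.8, 24.1, 28.0, 33.2, 54.2, 75.2, 85.2, 90.9, 110.1.
The total first reaches 74 DD on day 7.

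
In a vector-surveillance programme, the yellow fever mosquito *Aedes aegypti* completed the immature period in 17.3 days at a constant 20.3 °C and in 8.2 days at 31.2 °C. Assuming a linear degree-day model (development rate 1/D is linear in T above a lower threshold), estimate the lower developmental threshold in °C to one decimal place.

10.5 °C

Equal thermal constants: D₁(T₁ − T_b) = D₂(T₂ − T_b).
17.3·(20.3 − T_b) = 8.2·(31.2 − T_b)
T_b = (17.3·20.3 − 8.2·31.2) / (17.3 − 8.2) = 95.35 / 9.1 = 10.478 °C ≈ 10.5 °C.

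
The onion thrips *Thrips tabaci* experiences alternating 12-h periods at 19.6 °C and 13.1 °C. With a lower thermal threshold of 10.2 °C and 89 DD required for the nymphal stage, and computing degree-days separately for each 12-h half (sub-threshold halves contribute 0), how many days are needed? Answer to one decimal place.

Day half: max(0, 19.6 − 10.2) × 0.5 = 9.4 × 0.5 = 4.70 DD.
Night half: max(0, 13.1 − 10.2) × 0.5 = 2.9 × 0.5 = 1.45 DD.
Per 24 h: 6.15 DD/day.
Duration = 89 / 6.15 = 14.472 ≈ 14.5 days.

14.5 days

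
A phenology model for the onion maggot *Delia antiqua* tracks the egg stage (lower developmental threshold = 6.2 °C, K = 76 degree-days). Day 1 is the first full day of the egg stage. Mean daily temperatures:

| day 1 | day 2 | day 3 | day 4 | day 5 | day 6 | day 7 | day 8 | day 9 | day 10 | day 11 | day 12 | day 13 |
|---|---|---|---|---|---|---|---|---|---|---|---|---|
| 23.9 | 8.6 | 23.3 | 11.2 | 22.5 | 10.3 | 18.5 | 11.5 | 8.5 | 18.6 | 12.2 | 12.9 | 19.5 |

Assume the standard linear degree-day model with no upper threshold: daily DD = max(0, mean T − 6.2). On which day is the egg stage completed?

Daily DD above 6.2 °C: 17.7, 2.4, 17.1, 5.0, 16.3, 4.1, 12.3, 5.3, 2.3, 12.4, 6.0, 6.7, 13.3.
Cumulative: 17.7, 20.1, 37.2, 42.2, 58.5, 62.6, 74.9, 80.2, 82.5, 94.9, 100.9, 107.6, 120.9.
The total first reaches 76 DD on day 8.

day 8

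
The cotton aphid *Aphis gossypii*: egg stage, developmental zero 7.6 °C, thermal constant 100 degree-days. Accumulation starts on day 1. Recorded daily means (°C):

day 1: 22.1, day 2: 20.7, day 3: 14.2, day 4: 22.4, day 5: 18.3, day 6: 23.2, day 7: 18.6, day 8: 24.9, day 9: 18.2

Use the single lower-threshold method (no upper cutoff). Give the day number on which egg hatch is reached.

day 8

Daily DD above 7.6 °C: 14.5, 13.1, 6.6, 14.8, 10.7, 15.6, 11.0, 17.3, 10.6.
Cumulative: 14.5, 27.6, 34.2, 49.0, 59.7, 75.3, 86.3, 103.6, 114.2.
The total first reaches 100 DD on day 8.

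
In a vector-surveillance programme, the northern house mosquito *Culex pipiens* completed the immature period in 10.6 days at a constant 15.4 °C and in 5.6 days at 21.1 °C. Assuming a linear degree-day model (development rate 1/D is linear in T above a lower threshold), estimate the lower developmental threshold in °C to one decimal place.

Under the model K = D·(T − T_b), so D₁·(T₁ − T_b) = D₂·(T₂ − T_b).
10.6·(15.4 − T_b) = 5.6·(21.1 − T_b)
T_b = (10.6·15.4 − 5.6·21.1) / (10.6 − 5.6) = 45.08 / 5.0 = 9.016 °C ≈ 9.0 °C.

9.0 °C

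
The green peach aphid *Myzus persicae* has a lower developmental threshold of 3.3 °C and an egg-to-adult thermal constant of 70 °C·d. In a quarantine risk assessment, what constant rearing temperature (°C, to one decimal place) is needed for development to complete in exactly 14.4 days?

Required daily accumulation = 70 / 14.4 = 4.861 DD/day.
T = T_base + 4.861 = 3.3 + 4.861 = 8.161 ≈ 8.2 °C.

8.2 °C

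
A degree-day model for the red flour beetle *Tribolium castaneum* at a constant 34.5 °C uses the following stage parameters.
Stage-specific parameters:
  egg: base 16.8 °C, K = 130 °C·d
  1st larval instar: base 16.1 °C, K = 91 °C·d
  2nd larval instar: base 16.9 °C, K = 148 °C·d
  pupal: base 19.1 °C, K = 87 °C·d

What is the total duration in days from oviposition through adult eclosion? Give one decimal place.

26.3 days

egg: 130 / (34.5 − 16.8) = 130 / 17.7 = 7.345 d.
1st larval instar: 91 / (34.5 − 16.1) = 91 / 18.4 = 4.946 d.
2nd larval instar: 148 / (34.5 − 16.9) = 148 / 17.6 = 8.409 d.
pupal: 87 / (34.5 − 19.1) = 87 / 15.4 = 5.649 d.
Sum = 26.349 ≈ 26.3 days.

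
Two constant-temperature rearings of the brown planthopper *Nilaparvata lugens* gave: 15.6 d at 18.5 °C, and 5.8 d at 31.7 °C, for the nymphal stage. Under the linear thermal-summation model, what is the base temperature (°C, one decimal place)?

10.7 °C

Linear rate model ⇒ the product D·(T − T_b) is constant across temperatures.
15.6·(18.5 − T_b) = 5.8·(31.7 − T_b)
T_b = (15.6·18.5 − 5.8·31.7) / (15.6 − 5.8) = 104.74 / 9.8 = 10.688 °C ≈ 10.7 °C.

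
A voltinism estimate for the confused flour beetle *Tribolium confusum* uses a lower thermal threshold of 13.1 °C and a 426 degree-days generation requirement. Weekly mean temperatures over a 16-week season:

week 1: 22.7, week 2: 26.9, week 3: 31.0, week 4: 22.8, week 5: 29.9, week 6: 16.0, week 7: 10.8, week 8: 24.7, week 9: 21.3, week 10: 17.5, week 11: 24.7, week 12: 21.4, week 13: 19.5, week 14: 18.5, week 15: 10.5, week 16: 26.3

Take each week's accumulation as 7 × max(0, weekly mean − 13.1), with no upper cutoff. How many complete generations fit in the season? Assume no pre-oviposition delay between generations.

Weekly DD (7 × max(0, T̄ − 13.1)): 67.2, 96.6, 125.3, 67.9, 117.6, 20.3, 0.0, 81.2, 57.4, 30.8, 81.2, 58.1, 44.8, 37.8, 0.0, 92.4.
Season total = 978.6 DD.
Complete generations = ⌊978.6 / 426⌋ = 2.

2 generations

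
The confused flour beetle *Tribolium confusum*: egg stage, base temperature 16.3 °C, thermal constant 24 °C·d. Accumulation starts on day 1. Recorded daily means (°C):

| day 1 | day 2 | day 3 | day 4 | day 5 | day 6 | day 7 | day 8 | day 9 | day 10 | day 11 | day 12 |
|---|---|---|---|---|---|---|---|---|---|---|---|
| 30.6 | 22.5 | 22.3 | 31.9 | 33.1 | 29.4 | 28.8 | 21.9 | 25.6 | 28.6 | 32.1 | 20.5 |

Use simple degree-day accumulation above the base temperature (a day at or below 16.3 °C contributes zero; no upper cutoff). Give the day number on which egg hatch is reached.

Daily DD above 16.3 °C: 14.3, 6.2, 6.0, 15.6, 16.8, 13.1, 12.5, 5.6, 9.3, 12.3, 15.8, 4.2.
Cumulative: 14.3, 20.5, 26.5, 42.1, 58.9, 72.0, 84.5, 90.1, 99.4, 111.7, 127.5, 131.7.
The total first reaches 24 DD on day 3.

day 3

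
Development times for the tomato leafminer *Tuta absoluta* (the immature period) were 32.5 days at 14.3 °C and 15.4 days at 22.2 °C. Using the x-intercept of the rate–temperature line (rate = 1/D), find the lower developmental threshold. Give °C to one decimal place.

Equal thermal constants: D₁(T₁ − T_b) = D₂(T₂ − T_b).
32.5·(14.3 − T_b) = 15.4·(22.2 − T_b)
T_b = (32.5·14.3 − 15.4·22.2) / (32.5 − 15.4) = 122.87 / 17.1 = 7.185 °C ≈ 7.2 °C.

7.2 °C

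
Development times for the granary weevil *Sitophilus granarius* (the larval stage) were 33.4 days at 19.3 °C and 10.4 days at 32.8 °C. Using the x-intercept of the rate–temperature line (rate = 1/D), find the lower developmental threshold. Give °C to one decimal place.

13.2 °C

Linear rate model ⇒ the product D·(T − T_b) is constant across temperatures.
33.4·(19.3 − T_b) = 10.4·(32.8 − T_b)
T_b = (33.4·19.3 − 10.4·32.8) / (33.4 − 10.4) = 303.50 / 23.0 = 13.196 °C ≈ 13.2 °C.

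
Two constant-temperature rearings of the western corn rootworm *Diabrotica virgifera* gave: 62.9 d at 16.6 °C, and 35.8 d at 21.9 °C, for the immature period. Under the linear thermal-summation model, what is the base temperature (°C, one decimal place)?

9.6 °C

Linear rate model ⇒ the product D·(T − T_b) is constant across temperatures.
62.9·(16.6 − T_b) = 35.8·(21.9 − T_b)
T_b = (62.9·16.6 − 35.8·21.9) / (62.9 − 35.8) = 260.12 / 27.1 = 9.599 °C ≈ 9.6 °C.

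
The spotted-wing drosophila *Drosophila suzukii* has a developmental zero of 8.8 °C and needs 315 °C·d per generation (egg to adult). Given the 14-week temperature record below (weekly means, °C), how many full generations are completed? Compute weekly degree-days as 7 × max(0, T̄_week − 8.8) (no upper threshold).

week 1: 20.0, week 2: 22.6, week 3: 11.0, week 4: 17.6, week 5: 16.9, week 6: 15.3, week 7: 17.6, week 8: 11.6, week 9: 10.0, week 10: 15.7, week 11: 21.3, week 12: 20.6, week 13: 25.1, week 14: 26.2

Weekly DD (7 × max(0, T̄ − 8.8)): 78.4, 96.6, 15.4, 61.6, 56.7, 45.5, 61.6, 19.6, 8.4, 48.3, 87.5, 82.6, 114.1, 121.8.
Season total = 898.1 DD.
Complete generations = ⌊898.1 / 315⌋ = 2.

2 generations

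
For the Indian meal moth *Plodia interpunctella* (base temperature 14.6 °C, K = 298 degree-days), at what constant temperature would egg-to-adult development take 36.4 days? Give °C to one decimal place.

Required daily accumulation = 298 / 36.4 = 8.187 DD/day.
T = T_base + 8.187 = 14.6 + 8.187 = 22.787 ≈ 22.8 °C.

22.8 °C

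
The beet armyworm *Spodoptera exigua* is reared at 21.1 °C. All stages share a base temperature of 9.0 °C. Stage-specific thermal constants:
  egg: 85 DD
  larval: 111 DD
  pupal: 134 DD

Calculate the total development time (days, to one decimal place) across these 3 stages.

Daily accumulation at 21.1 °C = 21.1 − 9.0 = 12.1 DD/day.
Total K = 85 + 111 + 134 = 330 DD.
Total duration = 330 / 12.1 = 27.273 ≈ 27.3 days.

27.3 days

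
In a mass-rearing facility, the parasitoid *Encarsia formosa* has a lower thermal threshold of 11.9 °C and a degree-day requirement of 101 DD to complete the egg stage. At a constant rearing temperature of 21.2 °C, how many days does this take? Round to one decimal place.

Daily accumulation = 21.2 − 11.9 = 9.3 DD/day.
Duration = 101 / 9.3 = 10.860 ≈ 10.9 days.

10.9 days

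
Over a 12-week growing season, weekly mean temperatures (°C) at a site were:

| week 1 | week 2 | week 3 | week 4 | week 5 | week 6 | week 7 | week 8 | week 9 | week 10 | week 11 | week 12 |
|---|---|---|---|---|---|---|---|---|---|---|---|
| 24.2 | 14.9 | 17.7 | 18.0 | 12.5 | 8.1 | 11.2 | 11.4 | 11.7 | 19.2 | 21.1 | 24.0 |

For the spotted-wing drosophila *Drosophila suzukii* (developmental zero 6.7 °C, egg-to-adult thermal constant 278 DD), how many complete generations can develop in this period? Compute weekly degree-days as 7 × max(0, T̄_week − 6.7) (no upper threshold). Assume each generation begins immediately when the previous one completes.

Weekly DD (7 × max(0, T̄ − 6.7)): 122.5, 57.4, 77.0, 79.1, 40.6, 9.8, 31.5, 32.9, 35.0, 87.5, 100.8, 121.1.
Season total = 795.2 DD.
Complete generations = ⌊795.2 / 278⌋ = 2.

2 generations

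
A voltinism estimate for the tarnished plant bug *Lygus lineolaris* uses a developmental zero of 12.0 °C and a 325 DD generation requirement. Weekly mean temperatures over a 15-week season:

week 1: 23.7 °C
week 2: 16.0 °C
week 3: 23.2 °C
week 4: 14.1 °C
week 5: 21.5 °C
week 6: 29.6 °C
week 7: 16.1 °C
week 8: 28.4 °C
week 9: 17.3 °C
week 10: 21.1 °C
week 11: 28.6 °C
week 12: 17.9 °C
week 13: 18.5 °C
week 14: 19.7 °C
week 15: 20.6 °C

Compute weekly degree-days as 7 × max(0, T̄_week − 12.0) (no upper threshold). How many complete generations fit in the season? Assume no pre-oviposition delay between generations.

Weekly DD (7 × max(0, T̄ − 12.0)): 81.9, 28.0, 78.4, 14.7, 66.5, 123.2, 28.7, 114.8, 37.1, 63.7, 116.2, 41.3, 45.5, 53.9, 60.2.
Season total = 954.1 DD.
Complete generations = ⌊954.1 / 325⌋ = 2.

2 generations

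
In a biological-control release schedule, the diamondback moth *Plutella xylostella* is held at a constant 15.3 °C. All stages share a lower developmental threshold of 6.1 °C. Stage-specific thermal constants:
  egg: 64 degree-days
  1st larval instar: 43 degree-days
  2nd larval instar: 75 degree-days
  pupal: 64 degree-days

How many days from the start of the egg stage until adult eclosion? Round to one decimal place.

26.7 days

Daily accumulation at 15.3 °C = 15.3 − 6.1 = 9.2 DD/day.
Total K = 64 + 43 + 75 + 64 = 246 DD.
Total duration = 246 / 9.2 = 26.739 ≈ 26.7 days.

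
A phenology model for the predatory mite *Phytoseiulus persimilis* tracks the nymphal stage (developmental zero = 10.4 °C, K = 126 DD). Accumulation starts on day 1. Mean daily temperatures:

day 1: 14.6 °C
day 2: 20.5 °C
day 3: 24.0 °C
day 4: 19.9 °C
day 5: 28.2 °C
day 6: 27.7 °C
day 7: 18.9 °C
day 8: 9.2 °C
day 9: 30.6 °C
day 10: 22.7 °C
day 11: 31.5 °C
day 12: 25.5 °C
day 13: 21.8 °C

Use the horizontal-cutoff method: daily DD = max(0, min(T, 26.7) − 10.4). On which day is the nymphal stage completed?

day 12

Daily DD above 10.4 °C (capped at 16.3): 4.2, 10.1, 13.6, 9.5, 16.3, 16.3, 8.5, 0.0, 16.3, 12.3, 16.3, 15.1, 11.4.
Cumulative: 4.2, 14.3, 27.9, 37.4, 53.7, 70.0, 78.5, 78.5, 94.8, 107.1, 123.4, 138.5, 149.9.
The total first reaches 126 DD on day 12.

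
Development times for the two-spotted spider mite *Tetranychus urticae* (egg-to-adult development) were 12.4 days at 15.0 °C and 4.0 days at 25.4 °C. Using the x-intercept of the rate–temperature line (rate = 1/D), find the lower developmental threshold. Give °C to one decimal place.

Equal thermal constants: D₁(T₁ − T_b) = D₂(T₂ − T_b).
12.4·(15.0 − T_b) = 4.0·(25.4 − T_b)
T_b = (12.4·15.0 − 4.0·25.4) / (12.4 − 4.0) = 84.40 / 8.4 = 10.048 °C ≈ 10.0 °C.

10.0 °C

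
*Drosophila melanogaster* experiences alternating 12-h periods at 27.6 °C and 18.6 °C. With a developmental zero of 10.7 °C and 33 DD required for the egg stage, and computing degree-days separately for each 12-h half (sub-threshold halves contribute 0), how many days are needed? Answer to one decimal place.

Day half: max(0, 27.6 − 10.7) × 0.5 = 16.9 × 0.5 = 8.45 DD.
Night half: max(0, 18.6 − 10.7) × 0.5 = 7.9 × 0.5 = 3.95 DD.
Per 24 h: 12.40 DD/day.
Duration = 33 / 12.40 = 2.661 ≈ 2.7 days.

2.7 days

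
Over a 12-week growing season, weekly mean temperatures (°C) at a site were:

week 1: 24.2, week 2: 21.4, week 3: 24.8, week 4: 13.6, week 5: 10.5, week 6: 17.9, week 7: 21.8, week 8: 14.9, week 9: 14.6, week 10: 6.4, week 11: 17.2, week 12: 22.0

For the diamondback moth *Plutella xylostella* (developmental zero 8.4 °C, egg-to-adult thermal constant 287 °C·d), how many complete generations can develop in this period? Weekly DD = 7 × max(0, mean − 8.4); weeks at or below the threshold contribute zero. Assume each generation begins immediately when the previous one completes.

2 generations

Weekly DD (7 × max(0, T̄ − 8.4)): 110.6, 91.0, 114.8, 36.4, 14.7, 66.5, 93.8, 45.5, 43.4, 0.0, 61.6, 95.2.
Season total = 773.5 DD.
Complete generations = ⌊773.5 / 287⌋ = 2.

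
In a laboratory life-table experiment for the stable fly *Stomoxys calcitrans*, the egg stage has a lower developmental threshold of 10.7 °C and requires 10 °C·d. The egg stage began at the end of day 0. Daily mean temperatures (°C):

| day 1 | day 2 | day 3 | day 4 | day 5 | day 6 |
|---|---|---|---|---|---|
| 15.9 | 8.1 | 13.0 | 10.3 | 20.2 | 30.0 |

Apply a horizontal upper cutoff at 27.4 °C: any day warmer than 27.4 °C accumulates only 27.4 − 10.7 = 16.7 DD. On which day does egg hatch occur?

day 5

Daily DD above 10.7 °C (capped at 16.7): 5.2, 0.0, 2.3, 0.0, 9.5, 16.7.
Cumulative: 5.2, 5.2, 7.5, 7.5, 17.0, 33.7.
The total first reaches 10 DD on day 5.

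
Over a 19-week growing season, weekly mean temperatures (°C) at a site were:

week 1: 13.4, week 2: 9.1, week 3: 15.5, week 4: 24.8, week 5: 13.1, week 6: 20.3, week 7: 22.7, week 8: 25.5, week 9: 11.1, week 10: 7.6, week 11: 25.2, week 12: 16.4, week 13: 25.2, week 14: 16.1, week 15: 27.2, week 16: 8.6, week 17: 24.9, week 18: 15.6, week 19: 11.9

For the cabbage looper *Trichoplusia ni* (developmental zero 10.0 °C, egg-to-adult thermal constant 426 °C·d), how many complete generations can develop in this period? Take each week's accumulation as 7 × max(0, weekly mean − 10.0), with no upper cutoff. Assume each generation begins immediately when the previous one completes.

2 generations

Weekly DD (7 × max(0, T̄ − 10.0)): 23.8, 0.0, 38.5, 103.6, 21.7, 72.1, 88.9, 108.5, 7.7, 0.0, 106.4, 44.8, 106.4, 42.7, 120.4, 0.0, 104.3, 39.2, 13.3.
Season total = 1042.3 DD.
Complete generations = ⌊1042.3 / 426⌋ = 2.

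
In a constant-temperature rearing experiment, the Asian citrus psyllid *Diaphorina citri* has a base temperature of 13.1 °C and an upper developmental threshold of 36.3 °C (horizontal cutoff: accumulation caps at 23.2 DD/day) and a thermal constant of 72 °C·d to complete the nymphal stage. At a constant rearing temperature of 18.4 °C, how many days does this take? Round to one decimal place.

Daily accumulation = 18.4 − 13.1 = 5.3 DD/day.
Duration = 72 / 5.3 = 13.585 ≈ 13.6 days.

13.6 days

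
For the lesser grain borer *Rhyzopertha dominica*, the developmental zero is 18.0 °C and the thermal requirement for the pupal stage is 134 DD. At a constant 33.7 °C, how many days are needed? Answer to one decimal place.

8.5 days

Daily accumulation = 33.7 − 18.0 = 15.7 DD/day.
Duration = 134 / 15.7 = 8.535 ≈ 8.5 days.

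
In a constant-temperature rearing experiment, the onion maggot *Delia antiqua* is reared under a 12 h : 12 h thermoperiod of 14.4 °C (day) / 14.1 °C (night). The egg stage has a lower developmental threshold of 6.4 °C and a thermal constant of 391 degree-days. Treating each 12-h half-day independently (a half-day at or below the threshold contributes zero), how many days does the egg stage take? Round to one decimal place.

Day half: max(0, 14.4 − 6.4) × 0.5 = 8.0 × 0.5 = 4.00 DD.
Night half: max(0, 14.1 − 6.4) × 0.5 = 7.7 × 0.5 = 3.85 DD.
Per 24 h: 7.85 DD/day.
Duration = 391 / 7.85 = 49.809 ≈ 49.8 days.

49.8 days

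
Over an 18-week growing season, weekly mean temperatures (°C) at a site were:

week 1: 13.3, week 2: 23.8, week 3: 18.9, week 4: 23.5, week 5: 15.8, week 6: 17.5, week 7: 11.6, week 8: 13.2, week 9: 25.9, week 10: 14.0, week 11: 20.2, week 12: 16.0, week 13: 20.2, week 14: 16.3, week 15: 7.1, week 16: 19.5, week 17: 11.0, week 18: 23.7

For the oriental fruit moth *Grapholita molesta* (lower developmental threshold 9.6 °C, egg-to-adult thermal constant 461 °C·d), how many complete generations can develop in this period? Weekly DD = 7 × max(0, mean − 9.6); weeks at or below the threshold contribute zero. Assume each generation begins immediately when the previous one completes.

Weekly DD (7 × max(0, T̄ − 9.6)): 25.9, 99.4, 65.1, 97.3, 43.4, 55.3, 14.0, 25.2, 114.1, 30.8, 74.2, 44.8, 74.2, 46.9, 0.0, 69.3, 9.8, 98.7.
Season total = 988.4 DD.
Complete generations = ⌊988.4 / 461⌋ = 2.

2 generations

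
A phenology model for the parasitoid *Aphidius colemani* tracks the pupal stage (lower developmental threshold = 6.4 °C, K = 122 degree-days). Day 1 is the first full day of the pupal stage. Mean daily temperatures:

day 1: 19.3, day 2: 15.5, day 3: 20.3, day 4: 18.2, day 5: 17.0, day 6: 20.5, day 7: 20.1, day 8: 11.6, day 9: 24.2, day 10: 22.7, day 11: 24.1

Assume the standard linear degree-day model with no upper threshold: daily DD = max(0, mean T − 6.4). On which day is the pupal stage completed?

Daily DD above 6.4 °C: 12.9, 9.1, 13.9, 11.8, 10.6, 14.1, 13.7, 5.2, 17.8, 16.3, 17.7.
Cumulative: 12.9, 22.0, 35.9, 47.7, 58.3, 72.4, 86.1, 91.3, 109.1, 125.4, 143.1.
The total first reaches 122 DD on day 10.

day 10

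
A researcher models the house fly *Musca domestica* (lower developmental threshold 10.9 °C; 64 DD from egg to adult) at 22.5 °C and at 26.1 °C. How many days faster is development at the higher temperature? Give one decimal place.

1.3 days

At 22.5 °C: 64 / (22.5 − 10.9) = 64 / 11.6 = 5.517 d.
At 26.1 °C: 64 / (26.1 − 10.9) = 64 / 15.2 = 4.211 d.
Difference = |5.517 − 4.211| = 1.307 ≈ 1.3 days.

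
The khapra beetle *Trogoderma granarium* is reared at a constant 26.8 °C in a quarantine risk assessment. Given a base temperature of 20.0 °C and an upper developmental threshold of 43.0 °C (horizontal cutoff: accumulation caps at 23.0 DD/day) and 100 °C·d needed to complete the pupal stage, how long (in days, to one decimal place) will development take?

14.7 days

Daily accumulation = 26.8 − 20.0 = 6.8 DD/day.
Duration = 100 / 6.8 = 14.706 ≈ 14.7 days.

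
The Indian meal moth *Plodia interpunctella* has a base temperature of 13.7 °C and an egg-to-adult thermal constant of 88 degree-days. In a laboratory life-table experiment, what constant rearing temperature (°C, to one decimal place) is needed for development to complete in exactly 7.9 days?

Required daily accumulation = 88 / 7.9 = 11.139 DD/day.
T = T_base + 11.139 = 13.7 + 11.139 = 24.839 ≈ 24.8 °C.

24.8 °C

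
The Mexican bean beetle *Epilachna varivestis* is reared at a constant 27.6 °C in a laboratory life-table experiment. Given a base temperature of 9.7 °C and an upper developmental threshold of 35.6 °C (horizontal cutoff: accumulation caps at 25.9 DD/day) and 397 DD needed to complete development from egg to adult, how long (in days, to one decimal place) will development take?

Daily accumulation = 27.6 − 9.7 = 17.9 DD/day.
Duration = 397 / 17.9 = 22.179 ≈ 22.2 days.

22.2 days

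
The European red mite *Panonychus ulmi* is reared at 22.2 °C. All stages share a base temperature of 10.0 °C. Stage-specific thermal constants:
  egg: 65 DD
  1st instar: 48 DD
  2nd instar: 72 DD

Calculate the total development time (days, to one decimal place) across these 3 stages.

Daily accumulation at 22.2 °C = 22.2 − 10.0 = 12.2 DD/day.
Total K = 65 + 48 + 72 = 185 DD.
Total duration = 185 / 12.2 = 15.164 ≈ 15.2 days.

15.2 days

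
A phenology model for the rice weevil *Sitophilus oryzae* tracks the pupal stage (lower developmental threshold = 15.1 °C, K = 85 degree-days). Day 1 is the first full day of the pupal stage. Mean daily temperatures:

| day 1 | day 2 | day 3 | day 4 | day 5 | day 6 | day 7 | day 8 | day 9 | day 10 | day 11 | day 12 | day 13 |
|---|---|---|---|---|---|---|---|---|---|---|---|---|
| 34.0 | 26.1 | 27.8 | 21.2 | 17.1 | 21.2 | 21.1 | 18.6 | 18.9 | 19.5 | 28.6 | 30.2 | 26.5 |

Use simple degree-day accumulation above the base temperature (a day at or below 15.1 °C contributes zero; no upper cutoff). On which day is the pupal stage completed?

Daily DD above 15.1 °C: 18.9, 11.0, 12.7, 6.1, 2.0, 6.1, 6.0, 3.5, 3.8, 4.4, 13.5, 15.1, 11.4.
Cumulative: 18.9, 29.9, 42.6, 48.7, 50.7, 56.8, 62.8, 66.3, 70.1, 74.5, 88.0, 103.1, 114.5.
The total first reaches 85 DD on day 11.

day 11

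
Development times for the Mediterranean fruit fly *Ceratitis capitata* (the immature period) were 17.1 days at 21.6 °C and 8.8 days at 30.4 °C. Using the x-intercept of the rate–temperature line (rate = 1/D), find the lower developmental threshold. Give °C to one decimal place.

12.3 °C

Under the model K = D·(T − T_b), so D₁·(T₁ − T_b) = D₂·(T₂ − T_b).
17.1·(21.6 − T_b) = 8.8·(30.4 − T_b)
T_b = (17.1·21.6 − 8.8·30.4) / (17.1 − 8.8) = 101.84 / 8.3 = 12.270 °C ≈ 12.3 °C.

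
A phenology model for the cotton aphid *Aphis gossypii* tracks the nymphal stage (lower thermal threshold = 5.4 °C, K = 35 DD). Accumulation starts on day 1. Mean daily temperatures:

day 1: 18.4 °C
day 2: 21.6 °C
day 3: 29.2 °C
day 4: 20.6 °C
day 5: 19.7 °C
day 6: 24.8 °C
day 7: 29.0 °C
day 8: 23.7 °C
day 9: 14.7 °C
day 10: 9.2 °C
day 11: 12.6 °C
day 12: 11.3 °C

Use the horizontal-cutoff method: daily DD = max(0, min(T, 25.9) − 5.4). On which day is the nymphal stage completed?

day 3

Daily DD above 5.4 °C (capped at 20.5): 13.0, 16.2, 20.5, 15.2, 14.3, 19.4, 20.5, 18.3, 9.3, 3.8, 7.2, 5.9.
Cumulative: 13.0, 29.2, 49.7, 64.9, 79.2, 98.6, 119.1, 137.4, 146.7, 150.5, 157.7, 163.6.
The total first reaches 35 DD on day 3.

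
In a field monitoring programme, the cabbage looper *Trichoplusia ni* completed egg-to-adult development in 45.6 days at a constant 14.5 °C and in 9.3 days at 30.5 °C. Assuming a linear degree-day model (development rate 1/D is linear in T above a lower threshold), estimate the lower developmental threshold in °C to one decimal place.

Linear rate model ⇒ the product D·(T − T_b) is constant across temperatures.
45.6·(14.5 − T_b) = 9.3·(30.5 − T_b)
T_b = (45.6·14.5 − 9.3·30.5) / (45.6 − 9.3) = 377.55 / 36.3 = 10.401 °C ≈ 10.4 °C.

10.4 °C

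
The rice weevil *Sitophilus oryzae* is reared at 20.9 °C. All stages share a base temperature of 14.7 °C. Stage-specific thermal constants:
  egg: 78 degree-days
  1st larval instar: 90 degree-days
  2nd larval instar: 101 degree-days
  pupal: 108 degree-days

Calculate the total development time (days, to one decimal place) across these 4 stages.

60.8 days

Daily accumulation at 20.9 °C = 20.9 − 14.7 = 6.2 DD/day.
Total K = 78 + 90 + 101 + 108 = 377 DD.
Total duration = 377 / 6.2 = 60.806 ≈ 60.8 days.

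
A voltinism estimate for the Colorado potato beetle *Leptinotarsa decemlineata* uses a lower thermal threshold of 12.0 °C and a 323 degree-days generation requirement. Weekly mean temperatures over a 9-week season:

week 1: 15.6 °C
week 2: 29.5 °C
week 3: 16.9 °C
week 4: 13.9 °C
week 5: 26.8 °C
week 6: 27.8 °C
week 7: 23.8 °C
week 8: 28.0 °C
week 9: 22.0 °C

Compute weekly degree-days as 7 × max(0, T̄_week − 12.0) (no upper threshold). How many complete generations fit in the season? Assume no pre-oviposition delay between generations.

Weekly DD (7 × max(0, T̄ − 12.0)): 25.2, 122.5, 34.3, 13.3, 103.6, 110.6, 82.6, 112.0, 70.0.
Season total = 674.1 DD.
Complete generations = ⌊674.1 / 323⌋ = 2.

2 generations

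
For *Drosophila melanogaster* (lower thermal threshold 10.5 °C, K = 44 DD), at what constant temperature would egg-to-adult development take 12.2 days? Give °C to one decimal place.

14.1 °C

Required daily accumulation = 44 / 12.2 = 3.607 DD/day.
T = T_base + 3.607 = 10.5 + 3.607 = 14.107 ≈ 14.1 °C.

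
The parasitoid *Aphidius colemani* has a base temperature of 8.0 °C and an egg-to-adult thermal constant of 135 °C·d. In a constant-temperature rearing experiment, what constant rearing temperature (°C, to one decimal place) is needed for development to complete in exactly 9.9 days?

21.6 °C

Required daily accumulation = 135 / 9.9 = 13.636 DD/day.
T = T_base + 13.636 = 8.0 + 13.636 = 21.636 ≈ 21.6 °C.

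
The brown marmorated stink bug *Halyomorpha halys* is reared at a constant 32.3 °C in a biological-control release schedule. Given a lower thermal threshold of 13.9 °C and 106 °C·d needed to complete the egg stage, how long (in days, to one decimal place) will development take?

5.8 days

Daily accumulation = 32.3 − 13.9 = 18.4 DD/day.
Duration = 106 / 18.4 = 5.761 ≈ 5.8 days.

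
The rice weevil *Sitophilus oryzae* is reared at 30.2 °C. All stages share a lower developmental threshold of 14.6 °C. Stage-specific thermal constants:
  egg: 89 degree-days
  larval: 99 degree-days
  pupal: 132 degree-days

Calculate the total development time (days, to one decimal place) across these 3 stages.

Daily accumulation at 30.2 °C = 30.2 − 14.6 = 15.6 DD/day.
Total K = 89 + 99 + 132 = 320 DD.
Total duration = 320 / 15.6 = 20.513 ≈ 20.5 days.

20.5 days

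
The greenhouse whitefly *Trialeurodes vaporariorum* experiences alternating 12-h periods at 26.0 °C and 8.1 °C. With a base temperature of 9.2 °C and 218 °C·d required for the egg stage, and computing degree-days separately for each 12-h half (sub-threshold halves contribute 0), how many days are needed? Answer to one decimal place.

Day half: max(0, 26.0 − 9.2) × 0.5 = 16.8 × 0.5 = 8.40 DD.
Night half: max(0, 8.1 − 9.2) × 0.5 = 0.0 × 0.5 = 0.00 DD.
Per 24 h: 8.40 DD/day.
Duration = 218 / 8.40 = 25.952 ≈ 26.0 days.

26.0 days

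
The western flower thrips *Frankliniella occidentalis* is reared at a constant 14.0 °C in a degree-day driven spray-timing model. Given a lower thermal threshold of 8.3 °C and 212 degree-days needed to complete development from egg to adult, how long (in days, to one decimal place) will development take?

Daily accumulation = 14.0 − 8.3 = 5.7 DD/day.
Duration = 212 / 5.7 = 37.193 ≈ 37.2 days.

37.2 days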